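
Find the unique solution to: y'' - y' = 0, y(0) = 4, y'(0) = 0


Characteristic roots of r² - r = 0 are 1, 0.
General solution y = c₁ e^(x) + c₂.
Apply y(0) = 4: c₁ + c₂ = 4. Apply y'(0) = 0: 1 c₁ + 0 c₂ = 0.
Solve: c₁ = 0, c₂ = 4.
Particular solution: y = 0e^(x) + 4.


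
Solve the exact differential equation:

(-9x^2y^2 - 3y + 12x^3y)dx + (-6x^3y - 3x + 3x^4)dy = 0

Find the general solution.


Check exactness: ∂M/∂y = -18x^2y - 3 + 12x^3 and ∂N/∂x = -18x^2y - 3 + 12x^3; equal, so the equation is exact.
Integrate M with respect to x (treating y as constant): ∫M dx = -3x^3y^2 - 3xy + 3x^4y + h(y).
Differentiate w.r.t. y and set equal to N: all terms match, so h'(y) = 0 and h is a constant absorbed into C.
General solution: -3x^3y^2 - 3xy + 3x^4y = C.


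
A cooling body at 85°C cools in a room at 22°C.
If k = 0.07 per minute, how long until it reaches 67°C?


From T(t) = T_a + (T₀ - T_a)e^(-kt), set T(t) = 67:
(67 - 22) / (85 - 22) = e^(-0.07t), so t = -ln(0.714)/0.07 ≈ 4.8 minutes.


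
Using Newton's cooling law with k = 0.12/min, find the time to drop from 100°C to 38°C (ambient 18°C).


From T(t) = T_a + (T₀ - T_a)e^(-kt), set T(t) = 38:
(38 - 18) / (100 - 18) = e^(-0.12t), so t = -ln(0.244)/0.12 ≈ 11.8 minutes.


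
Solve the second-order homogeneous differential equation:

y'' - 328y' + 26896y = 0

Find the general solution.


Characteristic equation: r² - 328r + 26896 = 0, i.e. (r - 164)² = 0.
Repeated root r = 164; include an x factor for the second linearly independent solution.
General solution: y = (C₁ + C₂x)e^(164x).


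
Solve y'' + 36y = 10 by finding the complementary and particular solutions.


Homogeneous part: r² + 36 = 0 ⇒ r = ±6i, so y_h = C₁cos(6x) + C₂sin(6x).
Try constant y_p = A; plug in: 36A = 10 ⇒ A = 5/18.
General solution: y = C₁cos(6x) + C₂sin(6x) + 5/18.


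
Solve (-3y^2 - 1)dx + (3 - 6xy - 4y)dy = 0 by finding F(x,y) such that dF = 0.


Check exactness: ∂M/∂y = -6y and ∂N/∂x = -6y; equal, so the equation is exact.
Integrate M with respect to x (treating y as constant): ∫M dx = -3xy^2 - x + h(y).
Differentiate w.r.t. y and set equal to N: the x-dependent terms already match, leaving h'(y) = 3 - 4y. Integrate: h(y) = 3y - 2y^2.
So F(x,y) = 3y - 3xy^2 - x - 2y^2.
General solution: 3y - 3xy^2 - x - 2y^2 = C.


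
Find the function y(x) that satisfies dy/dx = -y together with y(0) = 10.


General solution of y' = -y is y = Ce^(-x).
Apply y(0) = 10: C = 10.
Particular solution: y = 10e^(-x).


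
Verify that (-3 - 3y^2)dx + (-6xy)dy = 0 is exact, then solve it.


Check exactness: ∂M/∂y = -6y and ∂N/∂x = -6y; equal, so the equation is exact.
Integrate M with respect to x (treating y as constant): ∫M dx = -3x - 3xy^2 + h(y).
Differentiate w.r.t. y and set equal to N: all terms match, so h'(y) = 0 and h is a constant absorbed into C.
General solution: -3x - 3xy^2 = C.


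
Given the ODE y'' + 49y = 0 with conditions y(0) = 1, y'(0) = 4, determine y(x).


Characteristic roots of r² + 49 = 0 are ±7i, so y = C₁cos(7x) + C₂sin(7x).
Apply y(0) = 1: C₁ = 1. Differentiate and apply y'(0) = 4: 7·C₂ = 4, so C₂ = 4/7.
Particular solution: y = cos(7x) + (4/7)sin(7x).


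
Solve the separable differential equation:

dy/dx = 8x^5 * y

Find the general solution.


Separate variables: dy/y = 8x^5 dx.
Integrate: ln|y| = (4/3)x^6 + C₀.
Exponentiate: y = Ce^((4/3)x^6).


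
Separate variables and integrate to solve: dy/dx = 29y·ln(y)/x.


Separate: dy/[y ln(y)] = 29 dx/x.
Substitute u = ln(y): du/u = 29 dx/x.
Integrate: ln|ln(y)| = 29ln|x| + C₀, hence ln(y) = C·x^29.


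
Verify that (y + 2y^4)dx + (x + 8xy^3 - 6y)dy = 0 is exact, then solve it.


Check exactness: ∂M/∂y = 1 + 8y^3 and ∂N/∂x = 1 + 8y^3; equal, so the equation is exact.
Integrate M with respect to x (treating y as constant): ∫M dx = xy + 2xy^4 + h(y).
Differentiate w.r.t. y and set equal to N: the x-dependent terms already match, leaving h'(y) = -6y. Integrate: h(y) = -3y^2.
So F(x,y) = xy + 2xy^4 - 3y^2.
General solution: xy + 2xy^4 - 3y^2 = C.


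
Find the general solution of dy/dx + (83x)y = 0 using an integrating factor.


P(x) = 83x ⇒ μ = e^((83/2)x²).
Q(x) = 0 so μ y is constant: y = Ce^(-(83/2)x²).


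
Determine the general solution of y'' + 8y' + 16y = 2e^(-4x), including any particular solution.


Characteristic polynomial (r + 4)² = 0; repeated root r = -4.
y_h = (C₁ + C₂x)e^(-4x). Forcing matches the repeated root (resonance), so try y_p = Ax² e^(-4x).
Substitute and solve for A: 2A = 2, so A = 1.
General solution: y = (C₁ + C₂x + x²)e^(-4x).


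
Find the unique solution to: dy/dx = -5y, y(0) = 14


General solution of y' = -5y is y = Ce^(-5x).
Apply y(0) = 14: C = 14.
Particular solution: y = 14e^(-5x).


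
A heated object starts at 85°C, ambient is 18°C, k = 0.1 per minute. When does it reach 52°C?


From T(t) = T_a + (T₀ - T_a)e^(-kt), set T(t) = 52:
(52 - 18) / (85 - 18) = e^(-0.1t), so t = -ln(0.507)/0.1 ≈ 6.8 minutes.


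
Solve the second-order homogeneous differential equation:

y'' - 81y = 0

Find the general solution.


Characteristic equation: r² - 81 = 0.
Factor: (r - 9)(r + 9) = 0 ⇒ r = 9, -9 (distinct real).
General solution: y = C₁e^(9x) + C₂e^(-9x).


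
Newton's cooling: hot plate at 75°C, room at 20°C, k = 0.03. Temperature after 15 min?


Newton's law: dT/dt = -k(T - T_a) has solution T(t) = T_a + (T₀ - T_a)e^(-kt).
Plug in T_a = 20, T₀ = 75, k = 0.03, t = 15: T(15) = 20 + (55)e^(-0.45) ≈ 55.1°C.


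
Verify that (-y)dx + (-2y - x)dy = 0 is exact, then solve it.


Check exactness: ∂M/∂y = -1 and ∂N/∂x = -1; equal, so the equation is exact.
Integrate M with respect to x (treating y as constant): ∫M dx = -xy + h(y).
Differentiate w.r.t. y and set equal to N: the x-dependent terms already match, leaving h'(y) = -2y. Integrate: h(y) = -y^2.
So F(x,y) = -y^2 - xy.
General solution: -y^2 - xy = C.


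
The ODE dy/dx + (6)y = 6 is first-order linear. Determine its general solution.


P(x) = 6, Q(x) = 6; integrating factor μ = e^(6x).
(μ y)' = 6e^(6x) ⇒ μ y = e^(6x) + C.
Divide by μ: y = 1 + Ce^(-6x).


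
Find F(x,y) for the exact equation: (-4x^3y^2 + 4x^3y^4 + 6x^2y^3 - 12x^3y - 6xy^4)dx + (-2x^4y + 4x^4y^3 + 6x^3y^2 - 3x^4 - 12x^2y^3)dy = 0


Check exactness: ∂M/∂y = -8x^3y + 16x^3y^3 + 18x^2y^2 - 12x^3 - 24xy^3 and ∂N/∂x = -8x^3y + 16x^3y^3 + 18x^2y^2 - 12x^3 - 24xy^3; equal, so the equation is exact.
Integrate M with respect to x (treating y as constant): ∫M dx = -x^4y^2 + x^4y^4 + 2x^3y^3 - 3x^4y - 3x^2y^4 + h(y).
Differentiate w.r.t. y and set equal to N: all terms match, so h'(y) = 0 and h is a constant absorbed into C.
General solution: -x^4y^2 + x^4y^4 + 2x^3y^3 - 3x^4y - 3x^2y^4 = C.


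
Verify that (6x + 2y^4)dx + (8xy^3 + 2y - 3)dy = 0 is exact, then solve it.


Check exactness: ∂M/∂y = 8y^3 and ∂N/∂x = 8y^3; equal, so the equation is exact.
Integrate M with respect to x (treating y as constant): ∫M dx = 3x^2 + 2xy^4 + h(y).
Differentiate w.r.t. y and set equal to N: the x-dependent terms already match, leaving h'(y) = 2y - 3. Integrate: h(y) = y^2 - 3y.
So F(x,y) = 3x^2 + 2xy^4 + y^2 - 3y.
General solution: 3x^2 + 2xy^4 + y^2 - 3y = C.


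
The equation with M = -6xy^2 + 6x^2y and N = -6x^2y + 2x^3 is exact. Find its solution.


Check exactness: ∂M/∂y = -12xy + 6x^2 and ∂N/∂x = -12xy + 6x^2; equal, so the equation is exact.
Integrate M with respect to x (treating y as constant): ∫M dx = -3x^2y^2 + 2x^3y + h(y).
Differentiate w.r.t. y and set equal to N: all terms match, so h'(y) = 0 and h is a constant absorbed into C.
General solution: -3x^2y^2 + 2x^3y = C.


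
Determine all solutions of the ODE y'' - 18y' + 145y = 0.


Characteristic equation: r² - 18r + 145 = 0.
Discriminant is negative; roots r = 9 ± 8i (complex conjugate pair).
General solution uses e^(α x)(C₁ cos(β x) + C₂ sin(β x)): y = e^(9x)(C₁cos(8x) + C₂sin(8x)).


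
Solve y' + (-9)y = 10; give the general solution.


P(x) = -9 ⇒ μ = e^(-9x).
(μ y)' = 10e^(-9x) ⇒ μ y = -(10/9)e^(-9x) + C.
Divide by μ: y = -10/9 + Ce^(9x).


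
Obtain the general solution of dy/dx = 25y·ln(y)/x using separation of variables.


Separate: dy/[y ln(y)] = 25 dx/x.
Substitute u = ln(y): du/u = 25 dx/x.
Integrate: ln|ln(y)| = 25ln|x| + C₀, hence ln(y) = C·x^25.


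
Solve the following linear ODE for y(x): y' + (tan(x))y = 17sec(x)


P(x) = tan(x) ⇒ μ = e^(∫tan(x)dx) = sec(x).
(sec(x) y)' = 17sec²(x) ⇒ sec(x) y = 17tan(x) + C.
Multiply by cos(x): y = 17sin(x) + C·cos(x).


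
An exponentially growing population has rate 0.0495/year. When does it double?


Exponential growth: P(t) = P₀ e^(0.0495t). Set P(t)/P₀ = 2: e^(0.0495t) = 2.
Solve: t = ln(2)/0.0495 ≈ 14.00 years.


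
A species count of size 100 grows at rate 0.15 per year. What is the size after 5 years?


The ODE dP/dt = 0.15P has solution P(t) = P(0)e^(0.15t).
Substitute P(0) = 100 and t = 5: P(5) = 100 e^(0.75) ≈ 212.


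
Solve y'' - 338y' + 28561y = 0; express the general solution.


Characteristic equation: r² - 338r + 28561 = 0, i.e. (r - 169)² = 0.
Repeated root r = 169; include an x factor for the second linearly independent solution.
General solution: y = (C₁ + C₂x)e^(169x).


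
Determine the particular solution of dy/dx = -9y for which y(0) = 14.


General solution of y' = -9y is y = Ce^(-9x).
Apply y(0) = 14: C = 14.
Particular solution: y = 14e^(-9x).


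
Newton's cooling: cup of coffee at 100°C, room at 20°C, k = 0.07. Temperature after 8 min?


Newton's law: dT/dt = -k(T - T_a) has solution T(t) = T_a + (T₀ - T_a)e^(-kt).
Plug in T_a = 20, T₀ = 100, k = 0.07, t = 8: T(8) = 20 + (80)e^(-0.56) ≈ 65.7°C.


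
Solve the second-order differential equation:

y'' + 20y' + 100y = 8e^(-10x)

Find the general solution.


Characteristic polynomial (r + 10)² = 0; repeated root r = -10.
y_h = (C₁ + C₂x)e^(-10x). Forcing matches the repeated root (resonance), so try y_p = Ax² e^(-10x).
Substitute and solve for A: 2A = 8, so A = 4.
General solution: y = (C₁ + C₂x + 4x²)e^(-10x).


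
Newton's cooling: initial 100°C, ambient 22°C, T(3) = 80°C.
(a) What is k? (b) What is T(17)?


Newton's law: T(t) = T_a + (T₀ - T_a)e^(-kt).
(a) Use T(3) = 80: (80 - 22)/(100 - 22) = e^(-k·3), so k = -ln(0.744)/3 ≈ 0.0988.
(b) Apply k to t = 17: T(17) = 22 + (78)e^(-1.679) ≈ 36.6°C.


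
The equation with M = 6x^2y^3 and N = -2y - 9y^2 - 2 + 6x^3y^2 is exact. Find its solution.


Check exactness: ∂M/∂y = 18x^2y^2 and ∂N/∂x = 18x^2y^2; equal, so the equation is exact.
Integrate M with respect to x (treating y as constant): ∫M dx = 2x^3y^3 + h(y).
Differentiate w.r.t. y and set equal to N: the x-dependent terms already match, leaving h'(y) = -2y - 9y^2 - 2. Integrate: h(y) = -y^2 - 3y^3 - 2y.
So F(x,y) = -y^2 - 3y^3 - 2y + 2x^3y^3.
General solution: -y^2 - 3y^3 - 2y + 2x^3y^3 = C.


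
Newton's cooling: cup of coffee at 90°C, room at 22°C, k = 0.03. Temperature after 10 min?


Newton's law: dT/dt = -k(T - T_a) has solution T(t) = T_a + (T₀ - T_a)e^(-kt).
Plug in T_a = 22, T₀ = 90, k = 0.03, t = 10: T(10) = 22 + (68)e^(-0.30) ≈ 72.4°C.


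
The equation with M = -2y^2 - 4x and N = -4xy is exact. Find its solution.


Check exactness: ∂M/∂y = -4y and ∂N/∂x = -4y; equal, so the equation is exact.
Integrate M with respect to x (treating y as constant): ∫M dx = -2xy^2 - 2x^2 + h(y).
Differentiate w.r.t. y and set equal to N: all terms match, so h'(y) = 0 and h is a constant absorbed into C.
General solution: -2xy^2 - 2x^2 = C.


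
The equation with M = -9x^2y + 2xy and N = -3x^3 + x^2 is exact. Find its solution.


Check exactness: ∂M/∂y = -9x^2 + 2x and ∂N/∂x = -9x^2 + 2x; equal, so the equation is exact.
Integrate M with respect to x (treating y as constant): ∫M dx = -3x^3y + x^2y + h(y).
Differentiate w.r.t. y and set equal to N: all terms match, so h'(y) = 0 and h is a constant absorbed into C.
General solution: -3x^3y + x^2y = C.


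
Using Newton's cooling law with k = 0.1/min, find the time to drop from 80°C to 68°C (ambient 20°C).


From T(t) = T_a + (T₀ - T_a)e^(-kt), set T(t) = 68:
(68 - 20) / (80 - 20) = e^(-0.1t), so t = -ln(0.800)/0.1 ≈ 2.2 minutes.


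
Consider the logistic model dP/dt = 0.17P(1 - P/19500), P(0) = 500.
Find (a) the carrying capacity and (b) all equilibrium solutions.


Logistic ODE dP/dt = 0.17P(1 - P/19500) has equilibria where dP/dt = 0, i.e. P = 0 or P = 19500.
The coefficient (1 - P/K) = 0 when P = K, identifying K = 19500 as the carrying capacity.
(a) K = 19500; (b) equilibria P = 0 and P = 19500.


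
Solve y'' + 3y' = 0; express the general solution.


Characteristic equation: r² + 3r = 0.
Factor: (r - 0)(r + 3) = 0 ⇒ r = 0, -3 (distinct real).
General solution: y = C₁ + C₂e^(-3x).


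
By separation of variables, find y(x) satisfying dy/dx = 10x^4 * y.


Separate variables: dy/y = 10x^4 dx.
Integrate: ln|y| = 2x^5 + C₀.
Exponentiate: y = Ce^(2x^5).


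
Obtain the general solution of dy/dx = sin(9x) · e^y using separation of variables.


Separate: e^(-y) dy = sin(9x) dx.
Integrate: -e^(-y) = -(1/9)cos(9x) + C₀.
Rearrange: e^(-y) = (1/9)cos(9x) + C.


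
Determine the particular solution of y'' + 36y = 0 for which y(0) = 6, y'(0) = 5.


Characteristic roots of r² + 36 = 0 are ±6i, so y = C₁cos(6x) + C₂sin(6x).
Apply y(0) = 6: C₁ = 6. Differentiate and apply y'(0) = 5: 6·C₂ = 5, so C₂ = 5/6.
Particular solution: y = 6cos(6x) + (5/6)sin(6x).


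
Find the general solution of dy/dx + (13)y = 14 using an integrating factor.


P(x) = 13, Q(x) = 14; integrating factor μ = e^(13x).
(μ y)' = 14e^(13x) ⇒ μ y = (14/13)e^(13x) + C.
Divide by μ: y = 14/13 + Ce^(-13x).


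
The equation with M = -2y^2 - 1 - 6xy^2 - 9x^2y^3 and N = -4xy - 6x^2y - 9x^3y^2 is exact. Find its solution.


Check exactness: ∂M/∂y = -4y - 12xy - 27x^2y^2 and ∂N/∂x = -4y - 12xy - 27x^2y^2; equal, so the equation is exact.
Integrate M with respect to x (treating y as constant): ∫M dx = -2xy^2 - x - 3x^2y^2 - 3x^3y^3 + h(y).
Differentiate w.r.t. y and set equal to N: all terms match, so h'(y) = 0 and h is a constant absorbed into C.
General solution: -2xy^2 - x - 3x^2y^2 - 3x^3y^3 = C.


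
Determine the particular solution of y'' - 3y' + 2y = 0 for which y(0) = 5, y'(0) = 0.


Characteristic roots of r² - 3r + 2 = 0 are 1, 2.
General solution y = c₁ e^(x) + c₂ e^(2x).
Apply y(0) = 5: c₁ + c₂ = 5. Apply y'(0) = 0: 1 c₁ + 2 c₂ = 0.
Solve: c₁ = 10, c₂ = -5.
Particular solution: y = 10e^(x) - 5e^(2x).


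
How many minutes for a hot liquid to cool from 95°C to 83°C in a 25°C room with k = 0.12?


From T(t) = T_a + (T₀ - T_a)e^(-kt), set T(t) = 83:
(83 - 25) / (95 - 25) = e^(-0.12t), so t = -ln(0.829)/0.12 ≈ 1.6 minutes.


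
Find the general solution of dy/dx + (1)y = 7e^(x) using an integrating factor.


P(x) = 1 ⇒ μ = e^(x).
(μ y)' = 7e^(2x) ⇒ μ y = (7/2)e^(2x) + C.
Divide by μ: y = (7/2)e^(x) + Ce^(-x).


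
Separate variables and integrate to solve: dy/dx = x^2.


Integrate both sides with respect to x: y = ∫ x^2 dx = (1/3)x^3 + C.


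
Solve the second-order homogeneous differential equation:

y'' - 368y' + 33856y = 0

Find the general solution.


Characteristic equation: r² - 368r + 33856 = 0, i.e. (r - 184)² = 0.
Repeated root r = 184; include an x factor for the second linearly independent solution.
General solution: y = (C₁ + C₂x)e^(184x).


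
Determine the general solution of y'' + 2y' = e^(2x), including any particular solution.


Characteristic roots of r² + 2r = 0 are -2, 0.
y_h = C₁e^(-2x) + C₂.
Forcing exponent 2 is not a characteristic root; try y_p = Ae^(2x).
Substitute: A·(4 + (2)·2 + (0)) = A·8 = 1, so A = 1/8.
General solution: y = C₁e^(-2x) + C₂ + (1/8)e^(2x).


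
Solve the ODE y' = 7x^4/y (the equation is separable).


Separate variables: y dy = 7x^4 dx.
Integrate both sides: y²/2 = (7/5)x^5 + C₀.
Multiply by 2: y² = (14/5)x^5 + C.


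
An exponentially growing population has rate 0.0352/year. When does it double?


Exponential growth: P(t) = P₀ e^(0.0352t). Set P(t)/P₀ = 2: e^(0.0352t) = 2.
Solve: t = ln(2)/0.0352 ≈ 19.69 years.


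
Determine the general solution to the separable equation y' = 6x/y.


Separate variables: y dy = 6x dx.
Integrate both sides: y²/2 = 3x^2 + C₀.
Multiply by 2: y² = 6x^2 + C.


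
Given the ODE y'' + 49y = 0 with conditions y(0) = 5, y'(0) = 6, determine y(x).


Characteristic roots of r² + 49 = 0 are ±7i, so y = C₁cos(7x) + C₂sin(7x).
Apply y(0) = 5: C₁ = 5. Differentiate and apply y'(0) = 6: 7·C₂ = 6, so C₂ = 6/7.
Particular solution: y = 5cos(7x) + (6/7)sin(7x).


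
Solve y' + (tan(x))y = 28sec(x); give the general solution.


P(x) = tan(x) ⇒ μ = e^(∫tan(x)dx) = sec(x).
(sec(x) y)' = 28sec²(x) ⇒ sec(x) y = 28tan(x) + C.
Multiply by cos(x): y = 28sin(x) + C·cos(x).


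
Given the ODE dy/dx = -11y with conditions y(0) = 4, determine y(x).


General solution of y' = -11y is y = Ce^(-11x).
Apply y(0) = 4: C = 4.
Particular solution: y = 4e^(-11x).


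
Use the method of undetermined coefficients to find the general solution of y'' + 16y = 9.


Homogeneous part: r² + 16 = 0 ⇒ r = ±4i, so y_h = C₁cos(4x) + C₂sin(4x).
Try constant y_p = A; plug in: 16A = 9 ⇒ A = 9/16.
General solution: y = C₁cos(4x) + C₂sin(4x) + 9/16.


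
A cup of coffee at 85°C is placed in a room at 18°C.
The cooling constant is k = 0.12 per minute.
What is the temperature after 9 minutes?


Newton's law: dT/dt = -k(T - T_a) has solution T(t) = T_a + (T₀ - T_a)e^(-kt).
Plug in T_a = 18, T₀ = 85, k = 0.12, t = 9: T(9) = 18 + (67)e^(-1.08) ≈ 40.8°C.


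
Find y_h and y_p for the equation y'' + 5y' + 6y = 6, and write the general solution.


Characteristic roots of r² + 5r + 6 = 0 are -3, -2.
y_h = C₁e^(-3x) + C₂e^(-2x).
Constant forcing; try y_p = A. Then 6A = 6 ⇒ A = 1.
General solution: y = C₁e^(-3x) + C₂e^(-2x) + 1.


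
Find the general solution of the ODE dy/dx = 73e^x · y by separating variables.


Separate variables: dy/y = 73e^x dx.
Integrate: ln|y| = 73e^x + C₀.
Exponentiate: y = Ce^(73e^x).


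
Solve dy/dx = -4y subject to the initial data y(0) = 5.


General solution of y' = -4y is y = Ce^(-4x).
Apply y(0) = 5: C = 5.
Particular solution: y = 5e^(-4x).


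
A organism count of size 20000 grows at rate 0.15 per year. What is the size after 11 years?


The ODE dP/dt = 0.15P has solution P(t) = P(0)e^(0.15t).
Substitute P(0) = 20000 and t = 11: P(11) = 20000 e^(1.65) ≈ 104140.


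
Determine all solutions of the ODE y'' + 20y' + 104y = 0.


Characteristic equation: r² + 20r + 104 = 0.
Discriminant is negative; roots r = -10 ± 2i (complex conjugate pair).
General solution uses e^(α x)(C₁ cos(β x) + C₂ sin(β x)): y = e^(-10x)(C₁cos(2x) + C₂sin(2x)).


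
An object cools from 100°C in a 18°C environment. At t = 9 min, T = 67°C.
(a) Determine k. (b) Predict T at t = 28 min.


Newton's law: T(t) = T_a + (T₀ - T_a)e^(-kt).
(a) Use T(9) = 67: (67 - 18)/(100 - 18) = e^(-k·9), so k = -ln(0.598)/9 ≈ 0.0572.
(b) Apply k to t = 28: T(28) = 18 + (82)e^(-1.602) ≈ 34.5°C.


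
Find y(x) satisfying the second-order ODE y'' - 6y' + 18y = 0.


Characteristic equation: r² - 6r + 18 = 0.
Discriminant is negative; roots r = 3 ± 3i (complex conjugate pair).
General solution uses e^(α x)(C₁ cos(β x) + C₂ sin(β x)): y = e^(3x)(C₁cos(3x) + C₂sin(3x)).


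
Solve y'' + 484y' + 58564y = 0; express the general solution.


Characteristic equation: r² + 484r + 58564 = 0, i.e. (r + 242)² = 0.
Repeated root r = -242; include an x factor for the second linearly independent solution.
General solution: y = (C₁ + C₂x)e^(-242x).


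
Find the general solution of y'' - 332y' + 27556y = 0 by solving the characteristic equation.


Characteristic equation: r² - 332r + 27556 = 0, i.e. (r - 166)² = 0.
Repeated root r = 166; include an x factor for the second linearly independent solution.
General solution: y = (C₁ + C₂x)e^(166x).


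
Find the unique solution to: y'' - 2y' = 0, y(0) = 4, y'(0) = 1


Characteristic roots of r² - 2r = 0 are 0, 2.
General solution y = c₁ + c₂ e^(2x).
Apply y(0) = 4: c₁ + c₂ = 4. Apply y'(0) = 1: 0 c₁ + 2 c₂ = 1.
Solve: c₁ = 7/2, c₂ = 1/2.
Particular solution: y = 7/2 + (1/2)e^(2x).


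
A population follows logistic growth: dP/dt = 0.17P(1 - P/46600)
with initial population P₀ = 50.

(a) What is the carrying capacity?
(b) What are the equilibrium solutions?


Logistic ODE dP/dt = 0.17P(1 - P/46600) has equilibria where dP/dt = 0, i.e. P = 0 or P = 46600.
The coefficient (1 - P/K) = 0 when P = K, identifying K = 46600 as the carrying capacity.
(a) K = 46600; (b) equilibria P = 0 and P = 46600.


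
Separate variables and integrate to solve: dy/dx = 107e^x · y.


Separate variables: dy/y = 107e^x dx.
Integrate: ln|y| = 107e^x + C₀.
Exponentiate: y = Ce^(107e^x).


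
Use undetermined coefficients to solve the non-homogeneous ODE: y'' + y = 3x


Homogeneous: r² + 1 = 0 ⇒ r = ±1i, y_h = C₁cos(x) + C₂sin(x).
Polynomial forcing; try y_p = Ax + B. Then y_p'' + 1 y_p = 1(Ax + B) = 3x, so B = 0 and A = 3.
General solution: y = C₁cos(x) + C₂sin(x) + 3x.


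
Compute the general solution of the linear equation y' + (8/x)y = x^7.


P(x) = 8/x ⇒ μ = x^8.
(x^8 y)' = x^8·x^7 = x^15.
Integrate: x^8 y = x^16/(16) + C.
Solve for y: y = (1/16)x^8 + C/x^8.


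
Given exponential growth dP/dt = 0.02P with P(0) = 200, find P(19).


The ODE dP/dt = 0.02P has solution P(t) = P(0)e^(0.02t).
Substitute P(0) = 200 and t = 19: P(19) = 200 e^(0.38) ≈ 292.


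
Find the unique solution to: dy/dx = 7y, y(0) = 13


General solution of y' = 7y is y = Ce^(7x).
Apply y(0) = 13: C = 13.
Particular solution: y = 13e^(7x).


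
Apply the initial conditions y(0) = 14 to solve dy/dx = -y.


General solution of y' = -y is y = Ce^(-x).
Apply y(0) = 14: C = 14.
Particular solution: y = 14e^(-x).


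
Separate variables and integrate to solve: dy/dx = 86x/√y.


Separate: √y dy = 86x dx.
Integrate: (2/3)y^(3/2) = 43x² + C.


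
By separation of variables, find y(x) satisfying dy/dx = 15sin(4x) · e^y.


Separate: e^(-y) dy = 15sin(4x) dx.
Integrate: -e^(-y) = -(15/4)cos(4x) + C₀.
Rearrange: e^(-y) = (15/4)cos(4x) + C.


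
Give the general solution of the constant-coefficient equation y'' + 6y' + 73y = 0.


Characteristic equation: r² + 6r + 73 = 0.
Discriminant is negative; roots r = -3 ± 8i (complex conjugate pair).
General solution uses e^(α x)(C₁ cos(β x) + C₂ sin(β x)): y = e^(-3x)(C₁cos(8x) + C₂sin(8x)).


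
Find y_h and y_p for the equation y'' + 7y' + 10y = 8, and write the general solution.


Characteristic roots of r² + 7r + 10 = 0 are -2, -5.
y_h = C₁e^(-2x) + C₂e^(-5x).
Constant forcing; try y_p = A. Then 10A = 8 ⇒ A = 4/5.
General solution: y = C₁e^(-2x) + C₂e^(-5x) + 4/5.


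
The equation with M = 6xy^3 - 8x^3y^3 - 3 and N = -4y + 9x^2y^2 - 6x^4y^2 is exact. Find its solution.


Check exactness: ∂M/∂y = 18xy^2 - 24x^3y^2 and ∂N/∂x = 18xy^2 - 24x^3y^2; equal, so the equation is exact.
Integrate M with respect to x (treating y as constant): ∫M dx = 3x^2y^3 - 2x^4y^3 - 3x + h(y).
Differentiate w.r.t. y and set equal to N: the x-dependent terms already match, leaving h'(y) = -4y. Integrate: h(y) = -2y^2.
So F(x,y) = -2y^2 + 3x^2y^3 - 2x^4y^3 - 3x.
General solution: -2y^2 + 3x^2y^3 - 2x^4y^3 - 3x = C.


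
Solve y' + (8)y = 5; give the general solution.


P(x) = 8, Q(x) = 5; integrating factor μ = e^(8x).
(μ y)' = 5e^(8x) ⇒ μ y = (5/8)e^(8x) + C.
Divide by μ: y = 5/8 + Ce^(-8x).


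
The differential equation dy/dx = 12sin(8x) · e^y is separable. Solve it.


Separate: e^(-y) dy = 12sin(8x) dx.
Integrate: -e^(-y) = -(3/2)cos(8x) + C₀.
Rearrange: e^(-y) = (3/2)cos(8x) + C.


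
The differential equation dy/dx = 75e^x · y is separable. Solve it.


Separate variables: dy/y = 75e^x dx.
Integrate: ln|y| = 75e^x + C₀.
Exponentiate: y = Ce^(75e^x).


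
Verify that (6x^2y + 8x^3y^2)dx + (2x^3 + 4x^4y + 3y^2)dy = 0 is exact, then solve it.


Check exactness: ∂M/∂y = 6x^2 + 16x^3y and ∂N/∂x = 6x^2 + 16x^3y; equal, so the equation is exact.
Integrate M with respect to x (treating y as constant): ∫M dx = 2x^3y + 2x^4y^2 + h(y).
Differentiate w.r.t. y and set equal to N: the x-dependent terms already match, leaving h'(y) = 3y^2. Integrate: h(y) = y^3.
So F(x,y) = 2x^3y + 2x^4y^2 + y^3.
General solution: 2x^3y + 2x^4y^2 + y^3 = C.


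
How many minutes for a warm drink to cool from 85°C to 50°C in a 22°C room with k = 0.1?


From T(t) = T_a + (T₀ - T_a)e^(-kt), set T(t) = 50:
(50 - 22) / (85 - 22) = e^(-0.1t), so t = -ln(0.444)/0.1 ≈ 8.1 minutes.


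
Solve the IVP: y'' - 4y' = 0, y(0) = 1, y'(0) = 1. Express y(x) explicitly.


Characteristic roots of r² - 4r = 0 are 4, 0.
General solution y = c₁ e^(4x) + c₂.
Apply y(0) = 1: c₁ + c₂ = 1. Apply y'(0) = 1: 4 c₁ + 0 c₂ = 1.
Solve: c₁ = 1/4, c₂ = 3/4.
Particular solution: y = (1/4)e^(4x) + 3/4.


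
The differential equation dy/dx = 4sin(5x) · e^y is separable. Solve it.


Separate: e^(-y) dy = 4sin(5x) dx.
Integrate: -e^(-y) = -(4/5)cos(5x) + C₀.
Rearrange: e^(-y) = (4/5)cos(5x) + C.


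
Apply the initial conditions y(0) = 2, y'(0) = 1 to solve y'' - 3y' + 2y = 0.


Characteristic roots of r² - 3r + 2 = 0 are 2, 1.
General solution y = c₁ e^(2x) + c₂ e^(x).
Apply y(0) = 2: c₁ + c₂ = 2. Apply y'(0) = 1: 2 c₁ + 1 c₂ = 1.
Solve: c₁ = -1, c₂ = 3.
Particular solution: y = -e^(2x) + 3e^(x).


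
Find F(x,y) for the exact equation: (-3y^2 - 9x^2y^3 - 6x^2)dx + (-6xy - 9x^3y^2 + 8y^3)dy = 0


Check exactness: ∂M/∂y = -6y - 27x^2y^2 and ∂N/∂x = -6y - 27x^2y^2; equal, so the equation is exact.
Integrate M with respect to x (treating y as constant): ∫M dx = -3xy^2 - 3x^3y^3 - 2x^3 + h(y).
Differentiate w.r.t. y and set equal to N: the x-dependent terms already match, leaving h'(y) = 8y^3. Integrate: h(y) = 2y^4.
So F(x,y) = -3xy^2 - 3x^3y^3 - 2x^3 + 2y^4.
General solution: -3xy^2 - 3x^3y^3 - 2x^3 + 2y^4 = C.


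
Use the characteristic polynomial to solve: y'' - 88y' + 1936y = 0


Characteristic equation: r² - 88r + 1936 = 0, i.e. (r - 44)² = 0.
Repeated root r = 44; include an x factor for the second linearly independent solution.
General solution: y = (C₁ + C₂x)e^(44x).


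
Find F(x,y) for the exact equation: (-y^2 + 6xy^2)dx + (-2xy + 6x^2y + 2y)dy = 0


Check exactness: ∂M/∂y = -2y + 12xy and ∂N/∂x = -2y + 12xy; equal, so the equation is exact.
Integrate M with respect to x (treating y as constant): ∫M dx = -xy^2 + 3x^2y^2 + h(y).
Differentiate w.r.t. y and set equal to N: the x-dependent terms already match, leaving h'(y) = 2y. Integrate: h(y) = y^2.
So F(x,y) = -xy^2 + 3x^2y^2 + y^2.
General solution: -xy^2 + 3x^2y^2 + y^2 = C.


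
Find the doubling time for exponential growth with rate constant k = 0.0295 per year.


Exponential growth: P(t) = P₀ e^(0.0295t). Set P(t)/P₀ = 2: e^(0.0295t) = 2.
Solve: t = ln(2)/0.0295 ≈ 23.50 years.


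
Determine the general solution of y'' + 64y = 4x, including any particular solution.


Homogeneous: r² + 64 = 0 ⇒ r = ±8i, y_h = C₁cos(8x) + C₂sin(8x).
Polynomial forcing; try y_p = Ax + B. Then y_p'' + 64 y_p = 64(Ax + B) = 4x, so B = 0 and A = 1/16.
General solution: y = C₁cos(8x) + C₂sin(8x) + (1/16)x.


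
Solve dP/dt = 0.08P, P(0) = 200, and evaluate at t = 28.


The ODE dP/dt = 0.08P has solution P(t) = P(0)e^(0.08t).
Substitute P(0) = 200 and t = 28: P(28) = 200 e^(2.24) ≈ 1879.


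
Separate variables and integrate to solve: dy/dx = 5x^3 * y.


Separate variables: dy/y = 5x^3 dx.
Integrate: ln|y| = (5/4)x^4 + C₀.
Exponentiate: y = Ce^((5/4)x^4).


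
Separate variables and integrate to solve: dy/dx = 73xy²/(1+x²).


Separate: dy/y² = 73x/(1+x²) dx.
Integrate LHS: ∫ dy/y² = -1/y.
Integrate RHS via u = 1+x²: (73/2)ln(1+x²) + C.
Result: -1/y = (73/2)ln(1+x²) + C.


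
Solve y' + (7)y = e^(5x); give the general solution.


P(x) = 7 ⇒ μ = e^(7x).
(μ y)' = e^(12x) ⇒ μ y = e^(12x)/12 + C.
Divide by μ: y = (1/12)e^(5x) + Ce^(-7x).


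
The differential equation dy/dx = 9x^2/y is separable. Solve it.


Separate variables: y dy = 9x^2 dx.
Integrate both sides: y²/2 = 3x^3 + C₀.
Multiply by 2: y² = 6x^3 + C.


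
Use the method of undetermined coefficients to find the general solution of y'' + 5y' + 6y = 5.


Characteristic roots of r² + 5r + 6 = 0 are -3, -2.
y_h = C₁e^(-3x) + C₂e^(-2x).
Constant forcing; try y_p = A. Then 6A = 5 ⇒ A = 5/6.
General solution: y = C₁e^(-3x) + C₂e^(-2x) + 5/6.


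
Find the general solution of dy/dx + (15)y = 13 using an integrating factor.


P(x) = 15, Q(x) = 13; integrating factor μ = e^(15x).
(μ y)' = 13e^(15x) ⇒ μ y = (13/15)e^(15x) + C.
Divide by μ: y = 13/15 + Ce^(-15x).


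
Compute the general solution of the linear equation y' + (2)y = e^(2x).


P(x) = 2 ⇒ μ = e^(2x).
(μ y)' = e^(4x) ⇒ μ y = (1/4)e^(4x) + C.
Divide by μ: y = (1/4)e^(2x) + Ce^(-2x).


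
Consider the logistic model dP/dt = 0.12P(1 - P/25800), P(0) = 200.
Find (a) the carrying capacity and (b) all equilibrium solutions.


Logistic ODE dP/dt = 0.12P(1 - P/25800) has equilibria where dP/dt = 0, i.e. P = 0 or P = 25800.
The coefficient (1 - P/K) = 0 when P = K, identifying K = 25800 as the carrying capacity.
(a) K = 25800; (b) equilibria P = 0 and P = 25800.


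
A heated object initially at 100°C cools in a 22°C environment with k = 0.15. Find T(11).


Newton's law: dT/dt = -k(T - T_a) has solution T(t) = T_a + (T₀ - T_a)e^(-kt).
Plug in T_a = 22, T₀ = 100, k = 0.15, t = 11: T(11) = 22 + (78)e^(-1.65) ≈ 37.0°C.


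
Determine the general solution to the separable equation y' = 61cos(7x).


g(y) = 1, so integrate directly: y = ∫ 61cos(7x) dx = (61/7)sin(7x) + C.


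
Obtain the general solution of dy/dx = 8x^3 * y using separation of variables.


Separate variables: dy/y = 8x^3 dx.
Integrate: ln|y| = 2x^4 + C₀.
Exponentiate: y = Ce^(2x^4).


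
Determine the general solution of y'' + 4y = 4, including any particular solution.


Homogeneous part: r² + 4 = 0 ⇒ r = ±2i, so y_h = C₁cos(2x) + C₂sin(2x).
Try constant y_p = A; plug in: 4A = 4 ⇒ A = 1.
General solution: y = C₁cos(2x) + C₂sin(2x) + 1.


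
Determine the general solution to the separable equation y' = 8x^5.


Integrate both sides with respect to x: y = ∫ 8x^5 dx = (4/3)x^6 + C.


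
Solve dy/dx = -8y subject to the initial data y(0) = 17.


General solution of y' = -8y is y = Ce^(-8x).
Apply y(0) = 17: C = 17.
Particular solution: y = 17e^(-8x).


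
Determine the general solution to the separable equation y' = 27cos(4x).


g(y) = 1, so integrate directly: y = ∫ 27cos(4x) dx = (27/4)sin(4x) + C.


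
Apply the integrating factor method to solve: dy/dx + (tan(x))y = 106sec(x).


P(x) = tan(x) ⇒ μ = e^(∫tan(x)dx) = sec(x).
(sec(x) y)' = 106sec²(x) ⇒ sec(x) y = 106tan(x) + C.
Multiply by cos(x): y = 106sin(x) + C·cos(x).


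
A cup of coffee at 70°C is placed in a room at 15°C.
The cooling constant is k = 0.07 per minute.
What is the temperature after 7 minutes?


Newton's law: dT/dt = -k(T - T_a) has solution T(t) = T_a + (T₀ - T_a)e^(-kt).
Plug in T_a = 15, T₀ = 70, k = 0.07, t = 7: T(7) = 15 + (55)e^(-0.49) ≈ 48.7°C.


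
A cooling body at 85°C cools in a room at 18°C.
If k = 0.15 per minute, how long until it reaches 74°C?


From T(t) = T_a + (T₀ - T_a)e^(-kt), set T(t) = 74:
(74 - 18) / (85 - 18) = e^(-0.15t), so t = -ln(0.836)/0.15 ≈ 1.2 minutes.


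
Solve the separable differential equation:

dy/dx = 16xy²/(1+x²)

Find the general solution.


Separate: dy/y² = 16x/(1+x²) dx.
Integrate LHS: ∫ dy/y² = -1/y.
Integrate RHS via u = 1+x²: 8ln(1+x²) + C.
Result: -1/y = 8ln(1+x²) + C.


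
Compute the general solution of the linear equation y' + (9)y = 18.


P(x) = 9, Q(x) = 18; integrating factor μ = e^(9x).
(μ y)' = 18e^(9x) ⇒ μ y = 2e^(9x) + C.
Divide by μ: y = 2 + Ce^(-9x).


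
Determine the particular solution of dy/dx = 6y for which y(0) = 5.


General solution of y' = 6y is y = Ce^(6x).
Apply y(0) = 5: C = 5.
Particular solution: y = 5e^(6x).


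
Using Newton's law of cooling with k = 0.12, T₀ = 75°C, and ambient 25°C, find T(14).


Newton's law: dT/dt = -k(T - T_a) has solution T(t) = T_a + (T₀ - T_a)e^(-kt).
Plug in T_a = 25, T₀ = 75, k = 0.12, t = 14: T(14) = 25 + (50)e^(-1.68) ≈ 34.3°C.


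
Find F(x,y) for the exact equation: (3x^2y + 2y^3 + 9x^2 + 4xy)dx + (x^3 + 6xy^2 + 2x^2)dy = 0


Check exactness: ∂M/∂y = 3x^2 + 6y^2 + 4x and ∂N/∂x = 3x^2 + 6y^2 + 4x; equal, so the equation is exact.
Integrate M with respect to x (treating y as constant): ∫M dx = x^3y + 2xy^3 + 3x^3 + 2x^2y + h(y).
Differentiate w.r.t. y and set equal to N: all terms match, so h'(y) = 0 and h is a constant absorbed into C.
General solution: x^3y + 2xy^3 + 3x^3 + 2x^2y = C.


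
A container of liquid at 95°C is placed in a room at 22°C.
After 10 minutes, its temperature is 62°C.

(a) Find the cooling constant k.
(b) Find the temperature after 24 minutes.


Newton's law: T(t) = T_a + (T₀ - T_a)e^(-kt).
(a) Use T(10) = 62: (62 - 22)/(95 - 22) = e^(-k·10), so k = -ln(0.548)/10 ≈ 0.0602.
(b) Apply k to t = 24: T(24) = 22 + (73)e^(-1.444) ≈ 39.2°C.


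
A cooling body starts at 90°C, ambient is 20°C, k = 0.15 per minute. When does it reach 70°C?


From T(t) = T_a + (T₀ - T_a)e^(-kt), set T(t) = 70:
(70 - 20) / (90 - 20) = e^(-0.15t), so t = -ln(0.714)/0.15 ≈ 2.2 minutes.


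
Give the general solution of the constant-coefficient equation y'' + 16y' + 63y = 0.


Characteristic equation: r² + 16r + 63 = 0.
Factor: (r + 7)(r + 9) = 0 ⇒ r = -7, -9 (distinct real).
General solution: y = C₁e^(-7x) + C₂e^(-9x).


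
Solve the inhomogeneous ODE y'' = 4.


Characteristic polynomial (r - 0)² = 0; repeated root r = 0.
y_h = (C₁ + C₂x). Forcing matches the repeated root (resonance), so try y_p = Ax².
Substitute and solve for A: 2A = 4, so A = 2.
General solution: y = C₁ + C₂x + 2x².


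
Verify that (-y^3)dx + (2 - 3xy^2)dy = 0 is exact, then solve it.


Check exactness: ∂M/∂y = -3y^2 and ∂N/∂x = -3y^2; equal, so the equation is exact.
Integrate M with respect to x (treating y as constant): ∫M dx = -xy^3 + h(y).
Differentiate w.r.t. y and set equal to N: the x-dependent terms already match, leaving h'(y) = 2. Integrate: h(y) = 2y.
So F(x,y) = 2y - xy^3.
General solution: 2y - xy^3 = C.


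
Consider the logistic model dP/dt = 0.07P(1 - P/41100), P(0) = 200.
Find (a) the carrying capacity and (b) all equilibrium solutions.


Logistic ODE dP/dt = 0.07P(1 - P/41100) has equilibria where dP/dt = 0, i.e. P = 0 or P = 41100.
The coefficient (1 - P/K) = 0 when P = K, identifying K = 41100 as the carrying capacity.
(a) K = 41100; (b) equilibria P = 0 and P = 41100.


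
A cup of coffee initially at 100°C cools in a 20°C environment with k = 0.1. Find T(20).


Newton's law: dT/dt = -k(T - T_a) has solution T(t) = T_a + (T₀ - T_a)e^(-kt).
Plug in T_a = 20, T₀ = 100, k = 0.1, t = 20: T(20) = 20 + (80)e^(-2.00) ≈ 30.8°C.


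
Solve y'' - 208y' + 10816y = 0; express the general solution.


Characteristic equation: r² - 208r + 10816 = 0, i.e. (r - 104)² = 0.
Repeated root r = 104; include an x factor for the second linearly independent solution.
General solution: y = (C₁ + C₂x)e^(104x).


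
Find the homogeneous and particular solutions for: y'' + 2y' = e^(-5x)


Characteristic roots of r² + 2r = 0 are 0, -2.
y_h = C₁ + C₂e^(-2x).
Forcing exponent -5 is not a characteristic root; try y_p = Ae^(-5x).
Substitute: A·(25 + (2)·-5 + (0)) = A·15 = 1, so A = 1/15.
General solution: y = C₁ + C₂e^(-2x) + (1/15)e^(-5x).


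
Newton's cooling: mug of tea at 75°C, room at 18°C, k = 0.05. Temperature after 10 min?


Newton's law: dT/dt = -k(T - T_a) has solution T(t) = T_a + (T₀ - T_a)e^(-kt).
Plug in T_a = 18, T₀ = 75, k = 0.05, t = 10: T(10) = 18 + (57)e^(-0.50) ≈ 52.6°C.


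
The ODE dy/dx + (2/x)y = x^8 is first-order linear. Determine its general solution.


P(x) = 2/x ⇒ μ = x^2.
(x^2 y)' = x^10 ⇒ x^2 y = x^11/(11) + C.
Solve for y: y = (1/11)x^9 + C/x^2.


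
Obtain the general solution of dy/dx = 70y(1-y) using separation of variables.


Separate: dy/[y(1-y)] = 70 dx.
Partial fractions: 1/[y(1-y)] = 1/y + 1/(1-y).
Integrate: ln|y/(1-y)| = 70x + C₀.
Solve for y: y = 1/(1 + Ce^(-70x)).


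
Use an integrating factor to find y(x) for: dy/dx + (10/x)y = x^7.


P(x) = 10/x ⇒ μ = x^10.
(x^10 y)' = x^17 ⇒ x^10 y = x^18/(18) + C.
Solve for y: y = (1/18)x^8 + C/x^10.


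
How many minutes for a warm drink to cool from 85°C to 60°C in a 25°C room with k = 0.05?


From T(t) = T_a + (T₀ - T_a)e^(-kt), set T(t) = 60:
(60 - 25) / (85 - 25) = e^(-0.05t), so t = -ln(0.583)/0.05 ≈ 10.8 minutes.


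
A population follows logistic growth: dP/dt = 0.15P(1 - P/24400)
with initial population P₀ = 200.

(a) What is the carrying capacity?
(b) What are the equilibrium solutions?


Logistic ODE dP/dt = 0.15P(1 - P/24400) has equilibria where dP/dt = 0, i.e. P = 0 or P = 24400.
The coefficient (1 - P/K) = 0 when P = K, identifying K = 24400 as the carrying capacity.
(a) K = 24400; (b) equilibria P = 0 and P = 24400.


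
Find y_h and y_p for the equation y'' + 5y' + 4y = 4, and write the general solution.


Characteristic roots of r² + 5r + 4 = 0 are -4, -1.
y_h = C₁e^(-4x) + C₂e^(-x).
Constant forcing; try y_p = A. Then 4A = 4 ⇒ A = 1.
General solution: y = C₁e^(-4x) + C₂e^(-x) + 1.


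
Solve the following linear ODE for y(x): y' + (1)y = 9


P(x) = 1, Q(x) = 9; integrating factor μ = e^(x).
(μ y)' = 9e^(x) ⇒ μ y = 9e^(x) + C.
Divide by μ: y = 9 + Ce^(-x).


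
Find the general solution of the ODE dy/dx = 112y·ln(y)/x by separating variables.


Separate: dy/[y ln(y)] = 112 dx/x.
Substitute u = ln(y): du/u = 112 dx/x.
Integrate: ln|ln(y)| = 112ln|x| + C₀, hence ln(y) = C·x^112.


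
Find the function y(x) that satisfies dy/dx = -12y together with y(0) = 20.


General solution of y' = -12y is y = Ce^(-12x).
Apply y(0) = 20: C = 20.
Particular solution: y = 20e^(-12x).


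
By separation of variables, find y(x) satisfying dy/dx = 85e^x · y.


Separate variables: dy/y = 85e^x dx.
Integrate: ln|y| = 85e^x + C₀.
Exponentiate: y = Ce^(85e^x).


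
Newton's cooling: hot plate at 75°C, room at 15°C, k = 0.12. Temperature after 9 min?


Newton's law: dT/dt = -k(T - T_a) has solution T(t) = T_a + (T₀ - T_a)e^(-kt).
Plug in T_a = 15, T₀ = 75, k = 0.12, t = 9: T(9) = 15 + (60)e^(-1.08) ≈ 35.4°C.


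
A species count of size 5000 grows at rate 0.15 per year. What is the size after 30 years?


The ODE dP/dt = 0.15P has solution P(t) = P(0)e^(0.15t).
Substitute P(0) = 5000 and t = 30: P(30) = 5000 e^(4.50) ≈ 450086.


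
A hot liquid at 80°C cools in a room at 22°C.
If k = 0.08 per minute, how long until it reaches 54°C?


From T(t) = T_a + (T₀ - T_a)e^(-kt), set T(t) = 54:
(54 - 22) / (80 - 22) = e^(-0.08t), so t = -ln(0.552)/0.08 ≈ 7.4 minutes.
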